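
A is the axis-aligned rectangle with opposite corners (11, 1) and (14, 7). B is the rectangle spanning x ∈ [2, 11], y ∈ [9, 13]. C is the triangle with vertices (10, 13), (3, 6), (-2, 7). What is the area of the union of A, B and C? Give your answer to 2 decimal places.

67.00

By inclusion–exclusion:
Individual areas: |A| = 18, |B| = 36, |C| = 21.
|A∩B| = 0 (no overlap).
|A∩C| = 0.
|B∩C| = 8.
|A∩B∩C| = 0.
|A ∪ B ∪ C| = 75 − 8 + 0 = 67.00.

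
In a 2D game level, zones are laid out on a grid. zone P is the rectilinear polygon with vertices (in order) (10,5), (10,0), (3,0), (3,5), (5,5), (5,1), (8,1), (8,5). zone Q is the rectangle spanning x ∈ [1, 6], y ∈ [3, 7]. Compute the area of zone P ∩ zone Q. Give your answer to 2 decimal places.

4.00

The intersection is the polygon with vertices (3,5), (5,5), (5,3), (3,3).
By the shoelace formula its area is 4.00.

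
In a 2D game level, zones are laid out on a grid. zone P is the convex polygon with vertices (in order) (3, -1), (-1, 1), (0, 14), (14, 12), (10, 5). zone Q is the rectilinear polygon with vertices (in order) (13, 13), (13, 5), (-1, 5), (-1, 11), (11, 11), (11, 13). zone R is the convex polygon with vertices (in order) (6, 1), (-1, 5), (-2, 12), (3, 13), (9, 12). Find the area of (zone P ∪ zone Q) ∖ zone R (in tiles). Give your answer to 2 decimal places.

70.39

|zone P ∪ zone Q| = 154.0343.
|(zone P ∪ zone Q) ∩ zone R| = 83.6478.
|(zone P ∪ zone Q) ∖ zone R| = 154.0343 − 83.6478 = 70.39.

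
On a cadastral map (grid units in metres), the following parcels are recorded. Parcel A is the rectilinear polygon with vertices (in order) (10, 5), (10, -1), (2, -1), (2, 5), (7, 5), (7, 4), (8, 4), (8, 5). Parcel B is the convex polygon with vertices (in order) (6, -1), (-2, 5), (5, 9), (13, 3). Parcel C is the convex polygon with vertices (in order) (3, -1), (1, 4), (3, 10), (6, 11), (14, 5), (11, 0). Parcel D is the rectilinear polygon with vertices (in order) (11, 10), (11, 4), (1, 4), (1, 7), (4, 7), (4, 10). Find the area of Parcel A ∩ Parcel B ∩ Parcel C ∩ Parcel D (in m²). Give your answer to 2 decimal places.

7.00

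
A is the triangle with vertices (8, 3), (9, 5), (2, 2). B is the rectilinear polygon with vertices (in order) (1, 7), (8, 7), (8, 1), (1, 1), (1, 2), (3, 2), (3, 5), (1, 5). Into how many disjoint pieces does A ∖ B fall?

A ∖ B splits into 2 disjoint pieces (area 0.7857, area 0.131).

2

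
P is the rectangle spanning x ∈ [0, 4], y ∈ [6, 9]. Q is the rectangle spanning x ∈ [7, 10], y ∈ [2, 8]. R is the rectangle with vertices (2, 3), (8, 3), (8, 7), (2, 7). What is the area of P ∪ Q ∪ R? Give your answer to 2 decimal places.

48.00

By inclusion–exclusion:
Individual areas: |P| = 12, |Q| = 18, |R| = 24.
|P∩Q| = 0 (no overlap).
|P∩R|: x∈[2,4], y∈[6,7] → 2·1 = 2.
|Q∩R|: x∈[7,8], y∈[3,7] → 1·4 = 4.
|P∩Q∩R| = 0.
|P ∪ Q ∪ R| = 54 − 6 + 0 = 48.00.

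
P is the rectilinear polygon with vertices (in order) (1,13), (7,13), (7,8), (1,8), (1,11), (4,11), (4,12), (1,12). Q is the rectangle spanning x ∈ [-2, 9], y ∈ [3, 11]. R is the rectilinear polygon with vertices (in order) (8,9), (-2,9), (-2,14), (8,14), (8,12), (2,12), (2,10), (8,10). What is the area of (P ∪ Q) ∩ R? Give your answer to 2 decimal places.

20.00

|P ∪ Q| = 97.
|(P ∪ Q) ∩ R| = 20.00.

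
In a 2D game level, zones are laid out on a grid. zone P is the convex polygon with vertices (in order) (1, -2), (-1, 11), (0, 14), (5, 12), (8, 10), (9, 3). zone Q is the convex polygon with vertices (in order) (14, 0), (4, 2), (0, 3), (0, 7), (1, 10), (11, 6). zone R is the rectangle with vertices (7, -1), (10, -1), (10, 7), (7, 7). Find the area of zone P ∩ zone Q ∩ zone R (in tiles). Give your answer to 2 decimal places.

8.11

The intersection is the polygon with vertices (9,3), (7,1.75), (7,7), (8.429,7).
By the shoelace formula its area is 8.11.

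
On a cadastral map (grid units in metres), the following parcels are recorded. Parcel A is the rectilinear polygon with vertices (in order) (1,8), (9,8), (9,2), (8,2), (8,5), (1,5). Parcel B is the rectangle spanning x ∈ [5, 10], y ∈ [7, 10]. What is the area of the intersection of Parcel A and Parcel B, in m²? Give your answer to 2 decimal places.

The intersection is the polygon with vertices (9,8), (9,7), (5,7), (5,8).
By the shoelace formula its area is 4.00.

4.00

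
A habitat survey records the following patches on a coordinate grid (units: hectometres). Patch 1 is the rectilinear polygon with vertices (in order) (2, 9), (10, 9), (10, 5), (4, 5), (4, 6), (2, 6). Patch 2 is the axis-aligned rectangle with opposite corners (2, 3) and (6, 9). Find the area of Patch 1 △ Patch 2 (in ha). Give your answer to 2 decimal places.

|Patch 1| = 30, |Patch 2| = 24, |Patch 1∩Patch 2| = 14.
|Patch 1 △ Patch 2| = |Patch 1| + |Patch 2| − 2·|Patch 1∩Patch 2| = 30 + 24 − 28 = 26.00.

26.00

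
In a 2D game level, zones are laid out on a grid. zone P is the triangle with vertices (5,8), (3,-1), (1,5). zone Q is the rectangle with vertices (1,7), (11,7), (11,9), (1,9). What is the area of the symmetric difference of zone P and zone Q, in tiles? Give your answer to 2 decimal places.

|zone P| = 15, |zone Q| = 20, |zone P∩zone Q| = 0.5556.
|zone P △ zone Q| = |zone P| + |zone Q| − 2·|zone P∩zone Q| = 15 + 20 − 1.1111 = 33.89.

33.89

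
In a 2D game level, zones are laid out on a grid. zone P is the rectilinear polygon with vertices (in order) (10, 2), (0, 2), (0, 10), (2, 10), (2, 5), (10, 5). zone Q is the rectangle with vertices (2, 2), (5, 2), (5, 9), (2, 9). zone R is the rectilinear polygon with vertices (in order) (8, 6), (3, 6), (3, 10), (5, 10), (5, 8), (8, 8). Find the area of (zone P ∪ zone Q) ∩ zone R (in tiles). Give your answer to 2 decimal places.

The region (zone P ∪ zone Q) ∩ zone R is the polygon with vertices (5,9), (5,8), (5,6), (3,6), (3,9).
By the shoelace formula its area is 6.00.

6.00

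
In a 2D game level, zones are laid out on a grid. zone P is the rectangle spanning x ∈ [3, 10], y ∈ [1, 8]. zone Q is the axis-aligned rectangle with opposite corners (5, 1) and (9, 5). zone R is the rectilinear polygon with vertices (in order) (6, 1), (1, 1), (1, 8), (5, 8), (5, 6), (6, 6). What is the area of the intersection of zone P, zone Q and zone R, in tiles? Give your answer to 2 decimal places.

The intersection is the polygon with vertices (5,5), (6,5), (6,1), (5,1).
By the shoelace formula its area is 4.00.

4.00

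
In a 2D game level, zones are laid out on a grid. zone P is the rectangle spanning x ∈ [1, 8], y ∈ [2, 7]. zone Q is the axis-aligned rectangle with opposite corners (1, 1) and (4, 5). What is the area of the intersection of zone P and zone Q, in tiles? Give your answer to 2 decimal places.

9.00

|zone P∩zone Q|: x∈[1,4], y∈[2,5] → 3·3 = 9.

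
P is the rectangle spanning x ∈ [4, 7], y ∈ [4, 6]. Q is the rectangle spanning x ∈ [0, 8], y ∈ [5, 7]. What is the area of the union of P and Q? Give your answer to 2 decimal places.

19.00

By inclusion–exclusion:
Individual areas: |P| = 6, |Q| = 16.
|P∩Q|: x∈[4,7], y∈[5,6] → 3·1 = 3.
|P ∪ Q| = 22 − 3 = 19.00.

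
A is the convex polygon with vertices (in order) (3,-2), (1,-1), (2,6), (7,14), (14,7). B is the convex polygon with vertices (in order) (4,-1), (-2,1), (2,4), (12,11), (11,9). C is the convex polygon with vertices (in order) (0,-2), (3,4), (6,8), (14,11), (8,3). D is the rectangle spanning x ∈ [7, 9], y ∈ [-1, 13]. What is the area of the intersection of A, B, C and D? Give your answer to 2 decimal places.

The intersection is the polygon with vertices (7,3.286), (7,7.5), (9,8.9), (9,6.143).
By the shoelace formula its area is 6.97.

6.97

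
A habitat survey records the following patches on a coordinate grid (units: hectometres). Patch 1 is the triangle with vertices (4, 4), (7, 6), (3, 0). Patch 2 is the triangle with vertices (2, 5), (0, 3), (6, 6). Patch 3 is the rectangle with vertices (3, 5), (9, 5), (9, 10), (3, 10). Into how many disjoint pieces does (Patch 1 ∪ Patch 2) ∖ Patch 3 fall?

(Patch 1 ∪ Patch 2) ∖ Patch 3 splits into 2 disjoint pieces (area 4.5833, area 2.125).

2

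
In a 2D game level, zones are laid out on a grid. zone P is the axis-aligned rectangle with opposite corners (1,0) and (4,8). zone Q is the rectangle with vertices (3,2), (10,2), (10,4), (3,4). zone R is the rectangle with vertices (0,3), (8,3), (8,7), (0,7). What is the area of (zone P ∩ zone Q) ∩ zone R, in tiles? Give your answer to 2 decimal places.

The region (zone P ∩ zone Q) ∩ zone R is the polygon with vertices (3,4), (4,4), (4,3), (3,3).
By the shoelace formula its area is 1.00.

1.00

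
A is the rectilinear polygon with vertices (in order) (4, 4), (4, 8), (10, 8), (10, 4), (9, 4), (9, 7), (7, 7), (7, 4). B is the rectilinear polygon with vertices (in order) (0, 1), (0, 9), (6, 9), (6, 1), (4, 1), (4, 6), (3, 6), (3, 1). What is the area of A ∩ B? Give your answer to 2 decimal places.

The intersection is the polygon with vertices (4,6), (4,8), (6,8), (6,4), (4,4).
By the shoelace formula its area is 8.00.

8.00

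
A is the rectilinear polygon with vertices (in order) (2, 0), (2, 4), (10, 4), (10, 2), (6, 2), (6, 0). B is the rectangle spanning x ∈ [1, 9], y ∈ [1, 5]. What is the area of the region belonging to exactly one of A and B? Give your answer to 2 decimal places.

20.00

|A| = 24, |B| = 32, |A∩B| = 18.
|A △ B| = |A| + |B| − 2·|A∩B| = 24 + 32 − 36 = 20.00.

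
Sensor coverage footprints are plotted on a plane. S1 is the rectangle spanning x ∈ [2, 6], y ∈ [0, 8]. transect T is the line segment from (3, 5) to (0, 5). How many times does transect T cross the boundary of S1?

The segment meets the boundary at (2,5).

1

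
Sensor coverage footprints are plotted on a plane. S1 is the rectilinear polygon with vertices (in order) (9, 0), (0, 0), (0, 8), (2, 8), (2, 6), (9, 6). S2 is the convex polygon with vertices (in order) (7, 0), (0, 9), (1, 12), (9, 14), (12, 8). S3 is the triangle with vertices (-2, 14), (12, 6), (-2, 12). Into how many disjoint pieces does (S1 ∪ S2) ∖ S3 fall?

2

(S1 ∪ S2) ∖ S3 splits into 2 disjoint pieces (area 85.9131, area 35.5572).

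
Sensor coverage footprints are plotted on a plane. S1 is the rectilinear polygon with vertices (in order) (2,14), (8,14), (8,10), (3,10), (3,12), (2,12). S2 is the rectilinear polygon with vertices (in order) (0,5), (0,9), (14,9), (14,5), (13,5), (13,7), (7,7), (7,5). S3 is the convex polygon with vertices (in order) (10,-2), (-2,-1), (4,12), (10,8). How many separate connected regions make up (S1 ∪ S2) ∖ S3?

3

(S1 ∪ S2) ∖ S3 splits into 3 disjoint pieces (area 18.0769, area 6.7692, area 10.75).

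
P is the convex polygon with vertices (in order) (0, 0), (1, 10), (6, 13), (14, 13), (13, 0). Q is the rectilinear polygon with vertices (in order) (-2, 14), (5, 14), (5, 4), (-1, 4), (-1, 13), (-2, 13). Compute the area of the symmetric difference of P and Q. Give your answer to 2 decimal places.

|P| = 160, |Q| = 61, |P∩Q| = 30.6.
|P △ Q| = |P| + |Q| − 2·|P∩Q| = 160 + 61 − 61.2 = 159.80.

159.80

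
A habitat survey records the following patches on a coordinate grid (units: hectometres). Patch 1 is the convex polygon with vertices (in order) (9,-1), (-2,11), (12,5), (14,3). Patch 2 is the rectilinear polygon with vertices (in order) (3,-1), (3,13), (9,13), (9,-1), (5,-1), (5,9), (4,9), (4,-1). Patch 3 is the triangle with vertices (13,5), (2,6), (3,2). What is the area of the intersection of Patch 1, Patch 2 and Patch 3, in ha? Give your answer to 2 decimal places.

10.04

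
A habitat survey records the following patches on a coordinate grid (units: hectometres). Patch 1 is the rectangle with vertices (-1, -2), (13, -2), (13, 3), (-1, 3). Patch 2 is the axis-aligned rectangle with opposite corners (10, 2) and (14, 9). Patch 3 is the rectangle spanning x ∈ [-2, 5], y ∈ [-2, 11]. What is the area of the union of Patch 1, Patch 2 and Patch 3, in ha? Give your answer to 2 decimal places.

By inclusion–exclusion:
Individual areas: |Patch 1| = 70, |Patch 2| = 28, |Patch 3| = 91.
|Patch 1∩Patch 2|: x∈[10,13], y∈[2,3] → 3·1 = 3.
|Patch 1∩Patch 3|: x∈[-1,5], y∈[-2,3] → 6·5 = 30.
|Patch 2∩Patch 3| = 0 (no overlap).
|Patch 1∩Patch 2∩Patch 3| = 0.
|Patch 1 ∪ Patch 2 ∪ Patch 3| = 189 − 33 + 0 = 156.00.

156.00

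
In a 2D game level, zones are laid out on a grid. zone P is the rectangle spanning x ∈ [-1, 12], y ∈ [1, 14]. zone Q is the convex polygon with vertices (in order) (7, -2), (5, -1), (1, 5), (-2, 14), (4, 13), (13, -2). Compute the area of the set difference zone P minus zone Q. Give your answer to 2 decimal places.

|zone P| = 169, |zone P∩zone Q| = 85.95.
|zone P ∖ zone Q| = |zone P| − |zone P∩zone Q| = 169 − 85.95 = 83.05.

83.05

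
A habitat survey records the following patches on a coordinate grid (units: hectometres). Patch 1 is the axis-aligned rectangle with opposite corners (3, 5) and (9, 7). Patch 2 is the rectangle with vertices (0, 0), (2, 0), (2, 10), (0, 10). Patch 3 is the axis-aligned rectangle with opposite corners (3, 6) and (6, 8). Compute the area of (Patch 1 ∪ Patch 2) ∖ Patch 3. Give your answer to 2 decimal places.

29.00

|Patch 1 ∪ Patch 2| = 32.
|(Patch 1 ∪ Patch 2) ∩ Patch 3| = 3.
|(Patch 1 ∪ Patch 2) ∖ Patch 3| = 32 − 3 = 29.00.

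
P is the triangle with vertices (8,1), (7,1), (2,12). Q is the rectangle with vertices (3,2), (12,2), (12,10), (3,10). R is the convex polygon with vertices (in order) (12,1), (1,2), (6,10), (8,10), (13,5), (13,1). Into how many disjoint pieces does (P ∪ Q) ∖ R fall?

3

(P ∪ Q) ∖ R splits into 3 disjoint pieces (area 0.4201, area 7.3909, area 8).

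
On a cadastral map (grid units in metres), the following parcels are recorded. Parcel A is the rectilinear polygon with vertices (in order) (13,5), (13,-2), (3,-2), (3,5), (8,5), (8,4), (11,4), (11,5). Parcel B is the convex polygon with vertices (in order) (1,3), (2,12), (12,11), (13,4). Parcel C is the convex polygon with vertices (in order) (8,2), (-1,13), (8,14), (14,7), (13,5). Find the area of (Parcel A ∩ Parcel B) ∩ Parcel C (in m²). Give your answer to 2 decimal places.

|Parcel A ∩ Parcel B| = 11.0952.
|(Parcel A ∩ Parcel B) ∩ Parcel C| = 4.79.

4.79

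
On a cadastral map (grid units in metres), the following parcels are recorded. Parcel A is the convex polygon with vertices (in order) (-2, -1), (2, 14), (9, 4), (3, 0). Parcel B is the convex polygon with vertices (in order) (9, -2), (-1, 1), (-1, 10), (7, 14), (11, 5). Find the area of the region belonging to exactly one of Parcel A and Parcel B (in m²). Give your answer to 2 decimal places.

71.69

|Parcel A| = 79.5, |Parcel B| = 136, |Parcel A∩Parcel B| = 71.9031.
|Parcel A △ Parcel B| = |Parcel A| + |Parcel B| − 2·|Parcel A∩Parcel B| = 79.5 + 136 − 143.8062 = 71.69.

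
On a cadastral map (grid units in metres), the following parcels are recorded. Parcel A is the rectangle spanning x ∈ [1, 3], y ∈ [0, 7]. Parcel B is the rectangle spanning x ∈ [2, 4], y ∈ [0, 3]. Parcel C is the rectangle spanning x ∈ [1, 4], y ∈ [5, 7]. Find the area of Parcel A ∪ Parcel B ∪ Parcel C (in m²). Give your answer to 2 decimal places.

By inclusion–exclusion:
Individual areas: |Parcel A| = 14, |Parcel B| = 6, |Parcel C| = 6.
|Parcel A∩Parcel B|: x∈[2,3], y∈[0,3] → 1·3 = 3.
|Parcel A∩Parcel C|: x∈[1,3], y∈[5,7] → 2·2 = 4.
|Parcel B∩Parcel C| = 0 (no overlap).
|Parcel A∩Parcel B∩Parcel C| = 0.
|Parcel A ∪ Parcel B ∪ Parcel C| = 26 − 7 + 0 = 19.00.

19.00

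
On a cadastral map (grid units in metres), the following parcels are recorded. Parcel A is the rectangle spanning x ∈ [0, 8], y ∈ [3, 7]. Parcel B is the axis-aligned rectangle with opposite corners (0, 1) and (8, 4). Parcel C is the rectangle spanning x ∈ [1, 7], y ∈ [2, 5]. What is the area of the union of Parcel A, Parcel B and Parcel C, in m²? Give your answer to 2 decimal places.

48.00

By inclusion–exclusion:
Individual areas: |Parcel A| = 32, |Parcel B| = 24, |Parcel C| = 18.
|Parcel A∩Parcel B|: x∈[0,8], y∈[3,4] → 8·1 = 8.
|Parcel A∩Parcel C|: x∈[1,7], y∈[3,5] → 6·2 = 12.
|Parcel B∩Parcel C|: x∈[1,7], y∈[2,4] → 6·2 = 12.
|Parcel A∩Parcel B∩Parcel C| = 6.
|Parcel A ∪ Parcel B ∪ Parcel C| = 74 − 32 + 6 = 48.00.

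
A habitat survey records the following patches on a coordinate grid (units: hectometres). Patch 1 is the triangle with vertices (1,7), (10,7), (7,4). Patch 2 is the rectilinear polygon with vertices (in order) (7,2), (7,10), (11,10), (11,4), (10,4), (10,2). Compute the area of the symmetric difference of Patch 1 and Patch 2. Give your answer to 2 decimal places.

34.50

|Patch 1| = 13.5, |Patch 2| = 30, |Patch 1∩Patch 2| = 4.5.
|Patch 1 △ Patch 2| = |Patch 1| + |Patch 2| − 2·|Patch 1∩Patch 2| = 13.5 + 30 − 9 = 34.50.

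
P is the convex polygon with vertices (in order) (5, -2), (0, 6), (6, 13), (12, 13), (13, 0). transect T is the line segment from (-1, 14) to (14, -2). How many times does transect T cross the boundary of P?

The segment meets the boundary at (12.291,-0.177), (3.104,9.622).

2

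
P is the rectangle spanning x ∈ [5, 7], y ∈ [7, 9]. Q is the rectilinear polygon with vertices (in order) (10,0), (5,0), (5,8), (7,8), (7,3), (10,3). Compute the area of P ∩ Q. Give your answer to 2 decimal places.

2.00

The intersection is the polygon with vertices (7,7), (5,7), (5,8), (7,8).
By the shoelace formula its area is 2.00.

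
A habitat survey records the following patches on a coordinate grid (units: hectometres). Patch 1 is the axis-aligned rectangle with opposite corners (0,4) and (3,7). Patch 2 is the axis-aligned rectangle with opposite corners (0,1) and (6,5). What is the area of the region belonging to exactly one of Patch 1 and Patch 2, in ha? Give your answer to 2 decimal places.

27.00

|Patch 1∩Patch 2|: x∈[0,3], y∈[4,5] → 3·1 = 3.
|Patch 1 △ Patch 2| = |Patch 1| + |Patch 2| − 2·|Patch 1∩Patch 2| = 9 + 24 − 6 = 27.00.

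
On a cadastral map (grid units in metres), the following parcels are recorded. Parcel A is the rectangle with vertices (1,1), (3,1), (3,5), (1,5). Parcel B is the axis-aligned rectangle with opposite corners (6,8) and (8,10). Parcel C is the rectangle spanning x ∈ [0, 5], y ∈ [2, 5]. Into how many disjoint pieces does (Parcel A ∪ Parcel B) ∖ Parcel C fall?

(Parcel A ∪ Parcel B) ∖ Parcel C splits into 2 disjoint pieces (area 2, area 4).

2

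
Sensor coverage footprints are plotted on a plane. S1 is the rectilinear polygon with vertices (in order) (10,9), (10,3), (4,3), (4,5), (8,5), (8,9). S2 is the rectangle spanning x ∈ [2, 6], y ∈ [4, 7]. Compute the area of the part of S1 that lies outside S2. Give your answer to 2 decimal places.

|S1| = 20, |S1∩S2| = 2.
|S1 ∖ S2| = |S1| − |S1∩S2| = 20 − 2 = 18.00.

18.00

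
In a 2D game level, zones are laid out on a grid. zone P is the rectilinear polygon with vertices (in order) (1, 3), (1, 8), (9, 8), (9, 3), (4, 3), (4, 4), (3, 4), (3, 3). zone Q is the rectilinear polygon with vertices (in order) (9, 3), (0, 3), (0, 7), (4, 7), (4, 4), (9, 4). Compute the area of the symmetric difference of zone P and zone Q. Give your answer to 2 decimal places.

28.00

|zone P| = 39, |zone Q| = 21, |zone P∩zone Q| = 16.
|zone P △ zone Q| = |zone P| + |zone Q| − 2·|zone P∩zone Q| = 39 + 21 − 32 = 28.00.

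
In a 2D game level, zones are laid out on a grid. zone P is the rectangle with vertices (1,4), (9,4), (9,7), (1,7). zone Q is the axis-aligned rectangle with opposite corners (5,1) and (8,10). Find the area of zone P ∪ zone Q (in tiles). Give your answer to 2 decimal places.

42.00

By inclusion–exclusion:
Individual areas: |zone P| = 24, |zone Q| = 27.
|zone P∩zone Q|: x∈[5,8], y∈[4,7] → 3·3 = 9.
|zone P ∪ zone Q| = 51 − 9 = 42.00.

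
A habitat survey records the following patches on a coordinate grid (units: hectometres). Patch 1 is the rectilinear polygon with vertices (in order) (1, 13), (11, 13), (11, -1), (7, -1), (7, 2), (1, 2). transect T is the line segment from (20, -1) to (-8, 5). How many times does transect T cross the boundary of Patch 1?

4

The segment meets the boundary at (1,3.071), (6,2), (7,1.786), (11,0.929).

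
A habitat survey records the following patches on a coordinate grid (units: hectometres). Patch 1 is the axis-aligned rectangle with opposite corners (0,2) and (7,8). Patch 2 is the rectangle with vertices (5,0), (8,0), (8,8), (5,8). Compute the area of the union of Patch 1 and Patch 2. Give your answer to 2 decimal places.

By inclusion–exclusion:
Individual areas: |Patch 1| = 42, |Patch 2| = 24.
|Patch 1∩Patch 2|: x∈[5,7], y∈[2,8] → 2·6 = 12.
|Patch 1 ∪ Patch 2| = 66 − 12 = 54.00.

54.00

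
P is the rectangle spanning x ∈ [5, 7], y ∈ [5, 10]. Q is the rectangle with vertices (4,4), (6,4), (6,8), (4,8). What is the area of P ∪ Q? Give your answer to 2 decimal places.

15.00

By inclusion–exclusion:
Individual areas: |P| = 10, |Q| = 8.
|P∩Q|: x∈[5,6], y∈[5,8] → 1·3 = 3.
|P ∪ Q| = 18 − 3 = 15.00.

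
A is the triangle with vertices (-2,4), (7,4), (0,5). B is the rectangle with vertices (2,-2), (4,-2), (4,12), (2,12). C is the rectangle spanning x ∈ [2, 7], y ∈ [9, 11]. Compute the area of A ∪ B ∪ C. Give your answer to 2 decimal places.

By inclusion–exclusion:
Individual areas: |A| = 4.5, |B| = 28, |C| = 10.
|A∩B| = 1.1429.
|A∩C| = 0.
|B∩C|: x∈[2,4], y∈[9,11] → 2·2 = 4.
|A∩B∩C| = 0.
|A ∪ B ∪ C| = 42.5 − 5.1429 + 0 = 37.36.

37.36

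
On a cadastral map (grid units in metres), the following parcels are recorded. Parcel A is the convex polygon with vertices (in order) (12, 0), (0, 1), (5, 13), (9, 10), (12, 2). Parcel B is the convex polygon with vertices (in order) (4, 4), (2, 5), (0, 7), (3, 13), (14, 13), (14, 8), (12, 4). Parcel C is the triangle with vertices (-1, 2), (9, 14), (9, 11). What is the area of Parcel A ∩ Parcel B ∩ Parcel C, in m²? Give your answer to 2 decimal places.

The intersection is the polygon with vertices (8.394,10.454), (2.214,4.893), (2,5), (1.765,5.235), (1.833,5.4), (6.949,11.539).
By the shoelace formula its area is 9.90.

9.90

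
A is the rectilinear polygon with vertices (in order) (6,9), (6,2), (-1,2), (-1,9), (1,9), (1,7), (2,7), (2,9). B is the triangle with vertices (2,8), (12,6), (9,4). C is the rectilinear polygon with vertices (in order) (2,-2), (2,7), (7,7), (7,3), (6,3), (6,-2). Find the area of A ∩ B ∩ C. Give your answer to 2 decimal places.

1.45

The intersection is the polygon with vertices (3.75,7), (6,7), (6,5.714).
By the shoelace formula its area is 1.45.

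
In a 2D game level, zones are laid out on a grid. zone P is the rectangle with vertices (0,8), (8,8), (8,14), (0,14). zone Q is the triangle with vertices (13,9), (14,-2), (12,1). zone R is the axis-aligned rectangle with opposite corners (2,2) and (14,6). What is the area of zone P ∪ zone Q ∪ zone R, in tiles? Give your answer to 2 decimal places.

101.18

By inclusion–exclusion:
Individual areas: |zone P| = 48, |zone Q| = 9.5, |zone R| = 48.
|zone P∩zone Q| = 0.
|zone P∩zone R| = 0 (no overlap).
|zone Q∩zone R| = 4.3182.
|zone P∩zone Q∩zone R| = 0.
|zone P ∪ zone Q ∪ zone R| = 105.5 − 4.3182 + 0 = 101.18.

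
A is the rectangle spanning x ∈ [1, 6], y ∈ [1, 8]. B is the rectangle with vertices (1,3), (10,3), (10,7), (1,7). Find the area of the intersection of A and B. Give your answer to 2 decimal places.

|A∩B|: x∈[1,6], y∈[3,7] → 5·4 = 20.

20.00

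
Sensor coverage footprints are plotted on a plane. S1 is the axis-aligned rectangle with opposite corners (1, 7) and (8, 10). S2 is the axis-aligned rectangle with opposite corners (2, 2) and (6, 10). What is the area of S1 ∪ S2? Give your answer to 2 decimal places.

By inclusion–exclusion:
Individual areas: |S1| = 21, |S2| = 32.
|S1∩S2|: x∈[2,6], y∈[7,10] → 4·3 = 12.
|S1 ∪ S2| = 53 − 12 = 41.00.

41.00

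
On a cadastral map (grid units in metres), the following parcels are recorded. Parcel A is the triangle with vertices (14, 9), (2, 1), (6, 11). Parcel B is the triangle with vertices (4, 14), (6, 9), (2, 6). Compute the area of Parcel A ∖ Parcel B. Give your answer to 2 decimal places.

43.26

|Parcel A| = 44, |Parcel A∩Parcel B| = 0.7429.
|Parcel A ∖ Parcel B| = |Parcel A| − |Parcel A∩Parcel B| = 44 − 0.7429 = 43.26.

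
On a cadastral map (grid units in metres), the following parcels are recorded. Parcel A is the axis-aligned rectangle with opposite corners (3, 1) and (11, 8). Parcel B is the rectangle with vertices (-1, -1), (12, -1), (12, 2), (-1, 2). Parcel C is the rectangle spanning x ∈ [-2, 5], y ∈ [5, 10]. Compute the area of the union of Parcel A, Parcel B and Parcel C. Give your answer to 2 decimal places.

116.00

By inclusion–exclusion:
Individual areas: |Parcel A| = 56, |Parcel B| = 39, |Parcel C| = 35.
|Parcel A∩Parcel B|: x∈[3,11], y∈[1,2] → 8·1 = 8.
|Parcel A∩Parcel C|: x∈[3,5], y∈[5,8] → 2·3 = 6.
|Parcel B∩Parcel C| = 0 (no overlap).
|Parcel A∩Parcel B∩Parcel C| = 0.
|Parcel A ∪ Parcel B ∪ Parcel C| = 130 − 14 + 0 = 116.00.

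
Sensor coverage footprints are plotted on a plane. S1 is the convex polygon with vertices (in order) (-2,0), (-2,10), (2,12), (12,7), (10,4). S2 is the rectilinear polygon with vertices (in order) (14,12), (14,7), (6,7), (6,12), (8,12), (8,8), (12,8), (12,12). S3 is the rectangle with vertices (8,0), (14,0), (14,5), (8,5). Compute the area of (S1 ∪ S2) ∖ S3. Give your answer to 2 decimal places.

|S1 ∪ S2| = 120.
|(S1 ∪ S2) ∩ S3| = 3.
|(S1 ∪ S2) ∖ S3| = 120 − 3 = 117.00.

117.00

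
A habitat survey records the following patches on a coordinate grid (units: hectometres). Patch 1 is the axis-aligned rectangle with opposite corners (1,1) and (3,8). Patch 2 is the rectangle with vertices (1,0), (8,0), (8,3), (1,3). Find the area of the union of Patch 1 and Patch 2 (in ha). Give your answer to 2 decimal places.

31.00

By inclusion–exclusion:
Individual areas: |Patch 1| = 14, |Patch 2| = 21.
|Patch 1∩Patch 2|: x∈[1,3], y∈[1,3] → 2·2 = 4.
|Patch 1 ∪ Patch 2| = 35 − 4 = 31.00.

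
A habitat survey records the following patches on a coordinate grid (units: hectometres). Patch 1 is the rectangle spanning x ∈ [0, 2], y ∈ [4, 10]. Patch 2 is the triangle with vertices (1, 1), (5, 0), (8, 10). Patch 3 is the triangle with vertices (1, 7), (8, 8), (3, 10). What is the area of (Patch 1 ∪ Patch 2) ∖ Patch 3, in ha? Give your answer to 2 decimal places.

|Patch 1 ∪ Patch 2| = 33.5.
|(Patch 1 ∪ Patch 2) ∩ Patch 3| = 1.151.
|(Patch 1 ∪ Patch 2) ∖ Patch 3| = 33.5 − 1.151 = 32.35.

32.35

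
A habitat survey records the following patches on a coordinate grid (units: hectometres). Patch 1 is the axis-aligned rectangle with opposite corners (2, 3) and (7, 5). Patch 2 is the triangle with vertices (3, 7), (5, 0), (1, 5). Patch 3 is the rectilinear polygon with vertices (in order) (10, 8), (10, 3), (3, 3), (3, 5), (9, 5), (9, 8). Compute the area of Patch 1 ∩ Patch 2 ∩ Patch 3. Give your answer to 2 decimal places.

The intersection is the polygon with vertices (3.571,5), (4.143,3), (3,3), (3,5).
By the shoelace formula its area is 1.71.

1.71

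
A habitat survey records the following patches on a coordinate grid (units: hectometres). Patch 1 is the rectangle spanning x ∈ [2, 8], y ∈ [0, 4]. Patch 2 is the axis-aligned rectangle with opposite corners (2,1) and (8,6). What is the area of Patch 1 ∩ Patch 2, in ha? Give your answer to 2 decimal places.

|Patch 1∩Patch 2|: x∈[2,8], y∈[1,4] → 6·3 = 18.

18.00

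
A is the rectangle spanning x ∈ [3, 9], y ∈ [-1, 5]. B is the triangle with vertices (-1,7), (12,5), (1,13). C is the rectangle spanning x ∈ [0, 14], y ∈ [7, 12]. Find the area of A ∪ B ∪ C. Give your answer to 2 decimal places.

By inclusion–exclusion:
Individual areas: |A| = 36, |B| = 41, |C| = 70.
|A∩B| = 0.
|A∩C| = 0 (no overlap).
|B∩C| = 28.3958.
|A∩B∩C| = 0.
|A ∪ B ∪ C| = 147 − 28.3958 + 0 = 118.60.

118.60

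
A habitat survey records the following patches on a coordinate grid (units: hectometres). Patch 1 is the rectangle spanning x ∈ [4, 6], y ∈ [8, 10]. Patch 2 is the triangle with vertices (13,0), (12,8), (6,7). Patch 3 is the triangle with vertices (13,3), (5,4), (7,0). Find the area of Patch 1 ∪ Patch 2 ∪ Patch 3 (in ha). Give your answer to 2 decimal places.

41.40

By inclusion–exclusion:
Individual areas: |Patch 1| = 4, |Patch 2| = 24.5, |Patch 3| = 15.
|Patch 1∩Patch 2| = 0.
|Patch 1∩Patch 3| = 0.
|Patch 2∩Patch 3| = 2.1008.
|Patch 1∩Patch 2∩Patch 3| = 0.
|Patch 1 ∪ Patch 2 ∪ Patch 3| = 43.5 − 2.1008 + 0 = 41.40.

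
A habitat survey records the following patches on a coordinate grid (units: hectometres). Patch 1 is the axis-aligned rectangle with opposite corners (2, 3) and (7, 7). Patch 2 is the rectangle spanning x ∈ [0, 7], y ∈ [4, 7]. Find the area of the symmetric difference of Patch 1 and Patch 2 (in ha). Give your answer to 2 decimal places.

11.00

|Patch 1∩Patch 2|: x∈[2,7], y∈[4,7] → 5·3 = 15.
|Patch 1 △ Patch 2| = |Patch 1| + |Patch 2| − 2·|Patch 1∩Patch 2| = 20 + 21 − 30 = 11.00.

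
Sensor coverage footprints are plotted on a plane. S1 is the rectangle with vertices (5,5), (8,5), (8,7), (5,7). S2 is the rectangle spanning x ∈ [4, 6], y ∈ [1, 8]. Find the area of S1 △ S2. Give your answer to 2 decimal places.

16.00

|S1∩S2|: x∈[5,6], y∈[5,7] → 1·2 = 2.
|S1 △ S2| = |S1| + |S2| − 2·|S1∩S2| = 6 + 14 − 4 = 16.00.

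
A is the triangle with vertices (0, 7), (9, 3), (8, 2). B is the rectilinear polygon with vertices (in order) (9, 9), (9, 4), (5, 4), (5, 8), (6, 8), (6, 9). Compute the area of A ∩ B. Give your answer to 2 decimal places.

The intersection is the polygon with vertices (6.75,4), (5,4), (5,4.778).
By the shoelace formula its area is 0.68.

0.68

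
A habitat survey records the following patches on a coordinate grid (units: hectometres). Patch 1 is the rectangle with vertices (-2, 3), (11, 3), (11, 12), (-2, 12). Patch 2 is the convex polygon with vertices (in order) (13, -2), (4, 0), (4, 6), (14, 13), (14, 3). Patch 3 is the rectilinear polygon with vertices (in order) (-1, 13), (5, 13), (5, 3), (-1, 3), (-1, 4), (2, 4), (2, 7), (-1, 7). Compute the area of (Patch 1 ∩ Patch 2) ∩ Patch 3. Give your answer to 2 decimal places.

The region (Patch 1 ∩ Patch 2) ∩ Patch 3 is the polygon with vertices (4,3), (4,6), (5,6.7), (5,3).
By the shoelace formula its area is 3.35.

3.35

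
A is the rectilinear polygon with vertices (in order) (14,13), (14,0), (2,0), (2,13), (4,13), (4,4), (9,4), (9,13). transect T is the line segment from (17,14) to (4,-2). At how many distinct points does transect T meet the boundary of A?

4

The segment meets the boundary at (5.625,0), (8.875,4), (14,10.308), (9,4.154).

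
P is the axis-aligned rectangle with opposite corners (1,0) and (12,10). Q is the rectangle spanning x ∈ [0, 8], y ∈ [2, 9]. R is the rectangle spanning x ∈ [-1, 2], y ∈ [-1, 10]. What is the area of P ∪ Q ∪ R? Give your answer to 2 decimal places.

133.00

By inclusion–exclusion:
Individual areas: |P| = 110, |Q| = 56, |R| = 33.
|P∩Q|: x∈[1,8], y∈[2,9] → 7·7 = 49.
|P∩R|: x∈[1,2], y∈[0,10] → 1·10 = 10.
|Q∩R|: x∈[0,2], y∈[2,9] → 2·7 = 14.
|P∩Q∩R| = 7.
|P ∪ Q ∪ R| = 199 − 73 + 7 = 133.00.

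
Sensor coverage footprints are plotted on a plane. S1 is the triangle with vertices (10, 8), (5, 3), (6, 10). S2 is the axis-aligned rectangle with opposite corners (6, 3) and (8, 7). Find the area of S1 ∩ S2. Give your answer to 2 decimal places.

4.00

The intersection is the polygon with vertices (6,4), (6,7), (8,7), (8,6).
By the shoelace formula its area is 4.00.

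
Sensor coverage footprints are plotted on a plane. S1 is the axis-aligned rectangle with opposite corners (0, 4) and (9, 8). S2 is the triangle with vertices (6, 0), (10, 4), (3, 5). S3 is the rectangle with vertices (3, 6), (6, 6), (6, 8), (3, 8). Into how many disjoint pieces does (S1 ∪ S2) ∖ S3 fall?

(S1 ∪ S2) ∖ S3 is a single connected region.

1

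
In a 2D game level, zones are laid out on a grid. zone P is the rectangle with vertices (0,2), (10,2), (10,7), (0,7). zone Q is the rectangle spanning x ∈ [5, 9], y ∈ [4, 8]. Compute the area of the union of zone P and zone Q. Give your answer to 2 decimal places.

By inclusion–exclusion:
Individual areas: |zone P| = 50, |zone Q| = 16.
|zone P∩zone Q|: x∈[5,9], y∈[4,7] → 4·3 = 12.
|zone P ∪ zone Q| = 66 − 12 = 54.00.

54.00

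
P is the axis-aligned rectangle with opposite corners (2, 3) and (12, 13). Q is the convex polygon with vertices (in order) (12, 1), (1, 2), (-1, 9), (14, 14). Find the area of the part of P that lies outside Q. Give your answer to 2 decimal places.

|P| = 100, |P∩Q| = 86.5.
|P ∖ Q| = |P| − |P∩Q| = 100 − 86.5 = 13.50.

13.50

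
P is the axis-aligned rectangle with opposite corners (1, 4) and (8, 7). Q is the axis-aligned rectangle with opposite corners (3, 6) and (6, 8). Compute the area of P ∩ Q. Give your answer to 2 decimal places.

|P∩Q|: x∈[3,6], y∈[6,7] → 3·1 = 3.

3.00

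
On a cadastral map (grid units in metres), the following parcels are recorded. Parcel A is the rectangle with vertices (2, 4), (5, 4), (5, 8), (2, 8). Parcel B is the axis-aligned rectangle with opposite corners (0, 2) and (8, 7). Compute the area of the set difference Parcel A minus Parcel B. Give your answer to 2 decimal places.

|Parcel A∩Parcel B|: x∈[2,5], y∈[4,7] → 3·3 = 9.
|Parcel A| = 12.
|Parcel A ∖ Parcel B| = |Parcel A| − |Parcel A∩Parcel B| = 12 − 9 = 3.00.

3.00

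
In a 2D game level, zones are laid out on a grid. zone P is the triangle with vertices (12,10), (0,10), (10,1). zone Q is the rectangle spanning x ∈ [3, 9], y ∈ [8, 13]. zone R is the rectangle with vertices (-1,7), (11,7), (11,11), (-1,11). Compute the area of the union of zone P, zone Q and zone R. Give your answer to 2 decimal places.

By inclusion–exclusion:
Individual areas: |zone P| = 54, |zone Q| = 30, |zone R| = 48.
|zone P∩zone Q| = 12.
|zone P∩zone R| = 28.
|zone Q∩zone R|: x∈[3,9], y∈[8,11] → 6·3 = 18.
|zone P∩zone Q∩zone R| = 12.
|zone P ∪ zone Q ∪ zone R| = 132 − 58 + 12 = 86.00.

86.00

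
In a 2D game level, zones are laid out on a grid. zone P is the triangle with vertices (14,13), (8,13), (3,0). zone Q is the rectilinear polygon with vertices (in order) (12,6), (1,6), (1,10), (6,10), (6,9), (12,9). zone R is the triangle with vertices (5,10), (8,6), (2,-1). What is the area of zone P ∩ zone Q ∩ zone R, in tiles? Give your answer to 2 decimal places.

3.19

The intersection is the polygon with vertices (5.308,6), (6.22,8.373), (8,6).
By the shoelace formula its area is 3.19.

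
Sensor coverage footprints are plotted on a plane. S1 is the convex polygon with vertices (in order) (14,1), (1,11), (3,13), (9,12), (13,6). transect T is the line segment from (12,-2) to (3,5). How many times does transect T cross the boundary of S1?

0

The segment lies entirely outside S1 and never meets its boundary.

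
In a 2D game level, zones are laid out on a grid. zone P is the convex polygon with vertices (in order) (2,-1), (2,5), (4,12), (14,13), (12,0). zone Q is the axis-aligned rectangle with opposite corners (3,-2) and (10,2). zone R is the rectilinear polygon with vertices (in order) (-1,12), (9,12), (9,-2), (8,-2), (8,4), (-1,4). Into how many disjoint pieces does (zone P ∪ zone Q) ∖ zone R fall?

(zone P ∪ zone Q) ∖ zone R splits into 2 disjoint pieces (area 54.2, area 34.95).

2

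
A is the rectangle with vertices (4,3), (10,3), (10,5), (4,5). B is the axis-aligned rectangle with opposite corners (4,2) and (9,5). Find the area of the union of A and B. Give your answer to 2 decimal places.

By inclusion–exclusion:
Individual areas: |A| = 12, |B| = 15.
|A∩B|: x∈[4,9], y∈[3,5] → 5·2 = 10.
|A ∪ B| = 27 − 10 = 17.00.

17.00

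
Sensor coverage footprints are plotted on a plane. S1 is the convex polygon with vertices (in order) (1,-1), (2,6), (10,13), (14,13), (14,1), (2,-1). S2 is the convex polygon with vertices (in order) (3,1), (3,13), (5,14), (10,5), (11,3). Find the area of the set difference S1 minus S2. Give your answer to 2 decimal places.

|S1| = 131.5, |S1∩S2| = 45.5999.
|S1 ∖ S2| = |S1| − |S1∩S2| = 131.5 − 45.5999 = 85.90.

85.90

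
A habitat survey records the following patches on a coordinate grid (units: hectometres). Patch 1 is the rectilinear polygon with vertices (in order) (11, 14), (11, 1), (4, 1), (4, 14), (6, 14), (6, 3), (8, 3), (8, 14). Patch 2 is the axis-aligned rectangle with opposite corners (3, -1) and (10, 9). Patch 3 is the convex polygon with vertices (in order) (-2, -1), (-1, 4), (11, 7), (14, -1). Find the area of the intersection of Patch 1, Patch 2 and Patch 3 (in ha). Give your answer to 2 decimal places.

24.00

The intersection is the polygon with vertices (4,5.25), (6,5.75), (6,3), (8,3), (8,6.25), (10,6.75), (10,1), (4,1).
By the shoelace formula its area is 24.00.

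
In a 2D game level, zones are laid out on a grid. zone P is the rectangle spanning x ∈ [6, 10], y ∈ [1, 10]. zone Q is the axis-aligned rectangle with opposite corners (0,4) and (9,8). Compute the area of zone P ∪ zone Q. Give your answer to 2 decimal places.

60.00

By inclusion–exclusion:
Individual areas: |zone P| = 36, |zone Q| = 36.
|zone P∩zone Q|: x∈[6,9], y∈[4,8] → 3·4 = 12.
|zone P ∪ zone Q| = 72 − 12 = 60.00.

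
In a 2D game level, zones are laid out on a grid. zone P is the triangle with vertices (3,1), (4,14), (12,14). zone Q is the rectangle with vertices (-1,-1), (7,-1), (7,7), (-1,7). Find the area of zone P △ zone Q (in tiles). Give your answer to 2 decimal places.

|zone P| = 52, |zone Q| = 64, |zone P∩zone Q| = 11.0598.
|zone P △ zone Q| = |zone P| + |zone Q| − 2·|zone P∩zone Q| = 52 + 64 − 22.1197 = 93.88.

93.88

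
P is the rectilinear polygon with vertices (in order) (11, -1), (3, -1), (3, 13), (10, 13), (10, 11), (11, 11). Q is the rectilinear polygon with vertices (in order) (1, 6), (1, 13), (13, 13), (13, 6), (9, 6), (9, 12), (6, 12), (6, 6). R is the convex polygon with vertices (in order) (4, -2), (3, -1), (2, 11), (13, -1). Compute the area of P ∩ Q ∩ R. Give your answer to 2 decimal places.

6.82

The intersection is the polygon with vertices (6,6), (3,6), (3,9.909), (6,6.636).
By the shoelace formula its area is 6.82.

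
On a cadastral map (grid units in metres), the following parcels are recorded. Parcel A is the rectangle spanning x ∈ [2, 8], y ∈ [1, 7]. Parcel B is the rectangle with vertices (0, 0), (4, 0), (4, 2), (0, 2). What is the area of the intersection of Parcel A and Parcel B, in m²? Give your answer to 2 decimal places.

2.00

|Parcel A∩Parcel B|: x∈[2,4], y∈[1,2] → 2·1 = 2.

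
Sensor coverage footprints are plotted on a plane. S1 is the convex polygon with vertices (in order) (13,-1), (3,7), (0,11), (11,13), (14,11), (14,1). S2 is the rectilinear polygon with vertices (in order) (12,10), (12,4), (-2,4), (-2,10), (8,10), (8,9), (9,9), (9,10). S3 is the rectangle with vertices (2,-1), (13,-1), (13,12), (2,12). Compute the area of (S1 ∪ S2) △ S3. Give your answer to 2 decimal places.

81.39

|S1 ∪ S2| = 143.25.
|(S1 ∪ S2) ∩ S3| = 102.428.
|(S1 ∪ S2) △ S3| = 143.25 + 143 − 204.8561 = 81.39.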